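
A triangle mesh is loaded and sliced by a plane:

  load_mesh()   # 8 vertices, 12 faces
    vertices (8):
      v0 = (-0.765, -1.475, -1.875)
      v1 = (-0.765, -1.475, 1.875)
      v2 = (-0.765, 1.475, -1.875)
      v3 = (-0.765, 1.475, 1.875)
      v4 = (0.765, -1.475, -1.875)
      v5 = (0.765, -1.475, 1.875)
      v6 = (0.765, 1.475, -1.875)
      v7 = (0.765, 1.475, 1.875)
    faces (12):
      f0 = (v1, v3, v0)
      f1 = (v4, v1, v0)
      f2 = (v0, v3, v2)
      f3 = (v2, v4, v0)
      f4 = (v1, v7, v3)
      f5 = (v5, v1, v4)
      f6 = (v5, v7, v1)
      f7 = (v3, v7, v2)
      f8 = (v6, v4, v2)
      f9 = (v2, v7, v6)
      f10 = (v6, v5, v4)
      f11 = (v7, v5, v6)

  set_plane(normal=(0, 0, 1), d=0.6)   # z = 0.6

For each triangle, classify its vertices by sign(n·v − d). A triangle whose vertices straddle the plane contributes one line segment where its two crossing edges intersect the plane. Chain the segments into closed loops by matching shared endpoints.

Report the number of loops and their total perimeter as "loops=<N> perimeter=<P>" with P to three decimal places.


loops=1 perimeter=8.960

Straddling triangles (8 of 12):
  (v1,v3,v0) [++-] → (-0.765, 0.472, 0.6)–(-0.765, -1.475, 0.6)  len=1.9470
  (v4,v1,v0) [-+-] → (-0.2448, -1.475, 0.6)–(-0.765, -1.475, 0.6)  len=0.5202
  (v0,v3,v2) [-+-] → (-0.765, 0.472, 0.6)–(-0.765, 1.475, 0.6)  len=1.0030
  (v5,v1,v4) [++-] → (-0.2448, -1.475, 0.6)–(0.765, -1.475, 0.6)  len=1.0098
  (v3,v7,v2) [++-] → (0.2448, 1.475, 0.6)–(-0.765, 1.475, 0.6)  len=1.0098
  (v2,v7,v6) [-+-] → (0.2448, 1.475, 0.6)–(0.765, 1.475, 0.6)  len=0.5202
  (v6,v5,v4) [-+-] → (0.765, -0.472, 0.6)–(0.765, -1.475, 0.6)  len=1.0030
  (v7,v5,v6) [++-] → (0.765, -0.472, 0.6)–(0.765, 1.475, 0.6)  len=1.9470

Chained into 1 loop(s):
  loop 1: 8 segments, perimeter = 8.9600
Total perimeter = 8.960


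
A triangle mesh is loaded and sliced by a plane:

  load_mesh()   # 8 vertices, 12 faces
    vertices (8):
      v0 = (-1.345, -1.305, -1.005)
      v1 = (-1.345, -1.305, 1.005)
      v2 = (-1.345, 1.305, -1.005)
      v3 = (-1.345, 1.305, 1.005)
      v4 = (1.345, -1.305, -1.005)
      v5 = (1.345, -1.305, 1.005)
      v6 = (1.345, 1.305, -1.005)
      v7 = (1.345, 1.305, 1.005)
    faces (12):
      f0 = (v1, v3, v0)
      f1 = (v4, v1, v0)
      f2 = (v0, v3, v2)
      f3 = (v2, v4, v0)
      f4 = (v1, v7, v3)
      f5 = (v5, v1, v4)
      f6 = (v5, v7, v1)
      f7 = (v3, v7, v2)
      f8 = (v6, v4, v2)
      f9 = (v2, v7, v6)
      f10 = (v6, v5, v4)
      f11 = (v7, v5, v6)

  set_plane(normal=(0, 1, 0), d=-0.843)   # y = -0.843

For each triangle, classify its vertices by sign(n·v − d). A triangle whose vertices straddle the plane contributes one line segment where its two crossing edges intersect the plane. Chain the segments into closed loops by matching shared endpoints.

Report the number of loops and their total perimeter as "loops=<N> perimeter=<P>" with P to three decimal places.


Straddling triangles (8 of 12):
  (v1,v3,v0) [-+-] → (-1.345, -0.843, 1.005)–(-1.345, -0.843, -0.649207)  len=1.6542
  (v0,v3,v2) [-++] → (-1.345, -0.843, -0.649207)–(-1.345, -0.843, -1.005)  len=0.3558
  (v2,v4,v0) [+--] → (0.868839, -0.843, -1.005)–(-1.345, -0.843, -1.005)  len=2.2138
  (v1,v7,v3) [-++] → (-0.868839, -0.843, 1.005)–(-1.345, -0.843, 1.005)  len=0.4762
  (v5,v7,v1) [-+-] → (1.345, -0.843, 1.005)–(-0.868839, -0.843, 1.005)  len=2.2138
  (v6,v4,v2) [+-+] → (1.345, -0.843, -1.005)–(0.868839, -0.843, -1.005)  len=0.4762
  (v6,v5,v4) [+--] → (1.345, -0.843, 0.649207)–(1.345, -0.843, -1.005)  len=1.6542
  (v7,v5,v6) [+-+] → (1.345, -0.843, 1.005)–(1.345, -0.843, 0.649207)  len=0.3558

Chained into 1 loop(s):
  loop 1: 8 segments, perimeter = 9.4000
Total perimeter = 9.400

loops=1 perimeter=9.400


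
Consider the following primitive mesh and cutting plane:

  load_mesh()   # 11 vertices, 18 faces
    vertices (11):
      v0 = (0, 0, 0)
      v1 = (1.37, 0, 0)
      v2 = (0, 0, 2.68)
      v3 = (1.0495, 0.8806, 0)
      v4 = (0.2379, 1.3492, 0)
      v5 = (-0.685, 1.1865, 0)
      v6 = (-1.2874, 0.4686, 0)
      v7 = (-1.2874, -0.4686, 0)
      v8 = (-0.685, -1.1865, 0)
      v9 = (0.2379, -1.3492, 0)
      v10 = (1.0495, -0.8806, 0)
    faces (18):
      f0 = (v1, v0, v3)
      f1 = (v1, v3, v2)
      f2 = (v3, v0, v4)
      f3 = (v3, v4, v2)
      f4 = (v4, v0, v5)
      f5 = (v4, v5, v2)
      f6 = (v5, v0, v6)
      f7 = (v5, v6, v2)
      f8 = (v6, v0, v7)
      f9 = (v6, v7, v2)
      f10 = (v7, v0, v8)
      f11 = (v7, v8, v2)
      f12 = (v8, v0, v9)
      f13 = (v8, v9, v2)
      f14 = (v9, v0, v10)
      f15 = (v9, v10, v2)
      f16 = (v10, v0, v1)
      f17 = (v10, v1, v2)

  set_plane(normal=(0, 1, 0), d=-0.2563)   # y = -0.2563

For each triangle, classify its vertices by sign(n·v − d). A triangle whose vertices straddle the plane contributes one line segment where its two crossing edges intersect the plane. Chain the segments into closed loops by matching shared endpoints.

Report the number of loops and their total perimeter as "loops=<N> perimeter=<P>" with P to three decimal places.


Straddling triangles (10 of 18):
  (v6,v0,v7) [++-] → (-0.704141, -0.2563, 0)–(-1.2874, -0.2563, 0)  len=0.5833
  (v6,v7,v2) [+-+] → (-1.2874, -0.2563, 0)–(-0.704141, -0.2563, 1.21418)  len=1.3470
  (v7,v0,v8) [-+-] → (-0.704141, -0.2563, 0)–(-0.147969, -0.2563, 0)  len=0.5562
  (v7,v8,v2) [--+] → (-0.147969, -0.2563, 2.10108)–(-0.704141, -0.2563, 1.21418)  len=1.0469
  (v8,v0,v9) [-+-] → (-0.147969, -0.2563, 0)–(0.0451925, -0.2563, 0)  len=0.1932
  (v8,v9,v2) [--+] → (0.0451925, -0.2563, 2.1709)–(-0.147969, -0.2563, 2.10108)  len=0.2054
  (v9,v0,v10) [-+-] → (0.0451925, -0.2563, 0)–(0.305459, -0.2563, 0)  len=0.2603
  (v9,v10,v2) [--+] → (0.305459, -0.2563, 1.89998)–(0.0451925, -0.2563, 2.1709)  len=0.3757
  (v10,v0,v1) [-++] → (0.305459, -0.2563, 0)–(1.27672, -0.2563, 0)  len=0.9713
  (v10,v1,v2) [-++] → (1.27672, -0.2563, 0)–(0.305459, -0.2563, 1.89998)  len=2.1338

Chained into 1 loop(s):
  loop 1: 10 segments, perimeter = 7.6729
Total perimeter = 7.673

loops=1 perimeter=7.673


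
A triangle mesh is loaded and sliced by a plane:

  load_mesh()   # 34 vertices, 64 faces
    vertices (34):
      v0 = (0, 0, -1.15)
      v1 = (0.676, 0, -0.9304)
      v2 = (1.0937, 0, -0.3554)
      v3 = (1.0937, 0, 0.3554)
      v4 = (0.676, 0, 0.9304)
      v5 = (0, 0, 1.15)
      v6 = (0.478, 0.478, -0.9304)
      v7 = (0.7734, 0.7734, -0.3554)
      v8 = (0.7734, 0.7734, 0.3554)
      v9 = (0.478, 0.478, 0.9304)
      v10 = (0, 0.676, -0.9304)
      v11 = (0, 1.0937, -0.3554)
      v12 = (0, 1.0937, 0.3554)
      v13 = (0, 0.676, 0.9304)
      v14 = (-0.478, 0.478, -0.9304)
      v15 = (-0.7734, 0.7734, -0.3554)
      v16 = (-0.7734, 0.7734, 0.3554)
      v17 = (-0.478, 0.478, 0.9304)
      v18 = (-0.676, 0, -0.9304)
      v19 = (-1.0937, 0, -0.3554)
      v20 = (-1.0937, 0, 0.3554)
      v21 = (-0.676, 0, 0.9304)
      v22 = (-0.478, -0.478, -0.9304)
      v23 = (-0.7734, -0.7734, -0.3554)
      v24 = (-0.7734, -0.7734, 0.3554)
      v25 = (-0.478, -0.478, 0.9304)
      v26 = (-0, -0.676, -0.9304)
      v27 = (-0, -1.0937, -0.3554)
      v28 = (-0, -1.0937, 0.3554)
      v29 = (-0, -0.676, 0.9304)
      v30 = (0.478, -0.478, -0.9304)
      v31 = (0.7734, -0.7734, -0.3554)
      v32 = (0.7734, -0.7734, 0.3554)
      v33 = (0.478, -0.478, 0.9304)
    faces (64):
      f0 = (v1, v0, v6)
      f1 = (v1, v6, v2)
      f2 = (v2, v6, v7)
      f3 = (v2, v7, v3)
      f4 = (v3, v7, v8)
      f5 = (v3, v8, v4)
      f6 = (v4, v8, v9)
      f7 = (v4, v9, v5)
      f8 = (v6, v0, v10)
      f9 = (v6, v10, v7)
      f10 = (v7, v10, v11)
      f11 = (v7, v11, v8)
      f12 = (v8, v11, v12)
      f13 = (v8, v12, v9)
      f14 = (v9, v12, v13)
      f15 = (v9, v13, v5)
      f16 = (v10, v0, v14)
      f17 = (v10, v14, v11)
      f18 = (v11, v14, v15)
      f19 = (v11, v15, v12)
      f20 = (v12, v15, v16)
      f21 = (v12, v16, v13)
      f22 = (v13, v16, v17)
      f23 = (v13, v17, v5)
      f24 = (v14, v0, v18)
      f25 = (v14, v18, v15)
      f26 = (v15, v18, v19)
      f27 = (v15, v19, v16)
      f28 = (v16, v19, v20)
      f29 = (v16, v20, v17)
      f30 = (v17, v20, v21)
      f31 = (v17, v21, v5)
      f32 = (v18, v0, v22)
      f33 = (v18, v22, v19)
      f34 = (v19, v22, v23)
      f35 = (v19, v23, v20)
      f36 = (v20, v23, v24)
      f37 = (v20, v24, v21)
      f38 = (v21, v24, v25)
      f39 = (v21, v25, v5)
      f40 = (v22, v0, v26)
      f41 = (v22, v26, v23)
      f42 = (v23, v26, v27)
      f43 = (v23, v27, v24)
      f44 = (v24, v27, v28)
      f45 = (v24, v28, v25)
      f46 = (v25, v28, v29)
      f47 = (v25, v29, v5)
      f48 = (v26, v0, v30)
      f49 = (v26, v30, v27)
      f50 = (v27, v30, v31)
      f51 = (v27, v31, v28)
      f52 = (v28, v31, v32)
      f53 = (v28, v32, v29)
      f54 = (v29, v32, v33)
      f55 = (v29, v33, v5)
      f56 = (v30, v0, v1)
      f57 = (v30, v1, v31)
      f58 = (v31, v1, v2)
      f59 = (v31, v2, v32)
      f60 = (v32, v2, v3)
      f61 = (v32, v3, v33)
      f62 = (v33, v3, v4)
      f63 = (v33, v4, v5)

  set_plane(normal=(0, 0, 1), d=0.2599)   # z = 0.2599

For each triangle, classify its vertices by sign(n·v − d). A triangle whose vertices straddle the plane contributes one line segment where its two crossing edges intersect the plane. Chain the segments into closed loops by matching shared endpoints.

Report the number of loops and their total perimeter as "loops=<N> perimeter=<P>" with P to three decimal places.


Straddling triangles (16 of 64):
  (v2,v7,v3) [--+] → (1.05067, 0.103911, 0.2599)–(1.0937, 0, 0.2599)  len=0.1125
  (v3,v7,v8) [+-+] → (1.05067, 0.103911, 0.2599)–(0.7734, 0.7734, 0.2599)  len=0.7246
  (v7,v11,v8) [--+] → (0.669489, 0.816434, 0.2599)–(0.7734, 0.7734, 0.2599)  len=0.1125
  (v8,v11,v12) [+-+] → (0.669489, 0.816434, 0.2599)–(0, 1.0937, 0.2599)  len=0.7246
  (v11,v15,v12) [--+] → (-0.103911, 1.05067, 0.2599)–(0, 1.0937, 0.2599)  len=0.1125
  (v12,v15,v16) [+-+] → (-0.103911, 1.05067, 0.2599)–(-0.7734, 0.7734, 0.2599)  len=0.7246
  (v15,v19,v16) [--+] → (-0.816434, 0.669489, 0.2599)–(-0.7734, 0.7734, 0.2599)  len=0.1125
  (v16,v19,v20) [+-+] → (-0.816434, 0.669489, 0.2599)–(-1.0937, 0, 0.2599)  len=0.7246
  (v19,v23,v20) [--+] → (-1.05067, -0.103911, 0.2599)–(-1.0937, 0, 0.2599)  len=0.1125
  (v20,v23,v24) [+-+] → (-1.05067, -0.103911, 0.2599)–(-0.7734, -0.7734, 0.2599)  len=0.7246
  (v23,v27,v24) [--+] → (-0.669489, -0.816434, 0.2599)–(-0.7734, -0.7734, 0.2599)  len=0.1125
  (v24,v27,v28) [+-+] → (-0.669489, -0.816434, 0.2599)–(0, -1.0937, 0.2599)  len=0.7246
  (v27,v31,v28) [--+] → (0.103911, -1.05067, 0.2599)–(0, -1.0937, 0.2599)  len=0.1125
  (v28,v31,v32) [+-+] → (0.103911, -1.05067, 0.2599)–(0.7734, -0.7734, 0.2599)  len=0.7246
  (v31,v2,v32) [--+] → (0.816434, -0.669489, 0.2599)–(0.7734, -0.7734, 0.2599)  len=0.1125
  (v32,v2,v3) [+-+] → (0.816434, -0.669489, 0.2599)–(1.0937, 0, 0.2599)  len=0.7246

Chained into 1 loop(s):
  loop 1: 16 segments, perimeter = 6.6968
Total perimeter = 6.697

loops=1 perimeter=6.697


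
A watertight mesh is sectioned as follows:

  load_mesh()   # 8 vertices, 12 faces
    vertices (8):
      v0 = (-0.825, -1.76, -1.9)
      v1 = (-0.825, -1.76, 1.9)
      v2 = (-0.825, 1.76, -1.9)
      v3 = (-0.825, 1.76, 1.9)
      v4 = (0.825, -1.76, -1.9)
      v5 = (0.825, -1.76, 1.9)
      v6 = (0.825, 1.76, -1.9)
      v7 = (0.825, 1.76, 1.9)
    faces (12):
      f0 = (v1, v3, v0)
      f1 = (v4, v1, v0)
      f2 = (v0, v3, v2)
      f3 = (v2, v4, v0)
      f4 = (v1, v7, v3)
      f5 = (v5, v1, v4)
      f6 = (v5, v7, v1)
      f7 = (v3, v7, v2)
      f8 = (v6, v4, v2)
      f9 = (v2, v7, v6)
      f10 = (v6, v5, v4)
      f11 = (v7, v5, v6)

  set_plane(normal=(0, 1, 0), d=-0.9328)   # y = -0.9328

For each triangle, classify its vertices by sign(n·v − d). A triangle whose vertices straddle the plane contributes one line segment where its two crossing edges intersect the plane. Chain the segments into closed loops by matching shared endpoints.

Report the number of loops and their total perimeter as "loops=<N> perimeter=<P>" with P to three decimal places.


loops=1 perimeter=10.900

Straddling triangles (8 of 12):
  (v1,v3,v0) [-+-] → (-0.825, -0.9328, 1.9)–(-0.825, -0.9328, -1.007)  len=2.9070
  (v0,v3,v2) [-++] → (-0.825, -0.9328, -1.007)–(-0.825, -0.9328, -1.9)  len=0.8930
  (v2,v4,v0) [+--] → (0.43725, -0.9328, -1.9)–(-0.825, -0.9328, -1.9)  len=1.2622
  (v1,v7,v3) [-++] → (-0.43725, -0.9328, 1.9)–(-0.825, -0.9328, 1.9)  len=0.3877
  (v5,v7,v1) [-+-] → (0.825, -0.9328, 1.9)–(-0.43725, -0.9328, 1.9)  len=1.2622
  (v6,v4,v2) [+-+] → (0.825, -0.9328, -1.9)–(0.43725, -0.9328, -1.9)  len=0.3877
  (v6,v5,v4) [+--] → (0.825, -0.9328, 1.007)–(0.825, -0.9328, -1.9)  len=2.9070
  (v7,v5,v6) [+-+] → (0.825, -0.9328, 1.9)–(0.825, -0.9328, 1.007)  len=0.8930

Chained into 1 loop(s):
  loop 1: 8 segments, perimeter = 10.9000
Total perimeter = 10.900


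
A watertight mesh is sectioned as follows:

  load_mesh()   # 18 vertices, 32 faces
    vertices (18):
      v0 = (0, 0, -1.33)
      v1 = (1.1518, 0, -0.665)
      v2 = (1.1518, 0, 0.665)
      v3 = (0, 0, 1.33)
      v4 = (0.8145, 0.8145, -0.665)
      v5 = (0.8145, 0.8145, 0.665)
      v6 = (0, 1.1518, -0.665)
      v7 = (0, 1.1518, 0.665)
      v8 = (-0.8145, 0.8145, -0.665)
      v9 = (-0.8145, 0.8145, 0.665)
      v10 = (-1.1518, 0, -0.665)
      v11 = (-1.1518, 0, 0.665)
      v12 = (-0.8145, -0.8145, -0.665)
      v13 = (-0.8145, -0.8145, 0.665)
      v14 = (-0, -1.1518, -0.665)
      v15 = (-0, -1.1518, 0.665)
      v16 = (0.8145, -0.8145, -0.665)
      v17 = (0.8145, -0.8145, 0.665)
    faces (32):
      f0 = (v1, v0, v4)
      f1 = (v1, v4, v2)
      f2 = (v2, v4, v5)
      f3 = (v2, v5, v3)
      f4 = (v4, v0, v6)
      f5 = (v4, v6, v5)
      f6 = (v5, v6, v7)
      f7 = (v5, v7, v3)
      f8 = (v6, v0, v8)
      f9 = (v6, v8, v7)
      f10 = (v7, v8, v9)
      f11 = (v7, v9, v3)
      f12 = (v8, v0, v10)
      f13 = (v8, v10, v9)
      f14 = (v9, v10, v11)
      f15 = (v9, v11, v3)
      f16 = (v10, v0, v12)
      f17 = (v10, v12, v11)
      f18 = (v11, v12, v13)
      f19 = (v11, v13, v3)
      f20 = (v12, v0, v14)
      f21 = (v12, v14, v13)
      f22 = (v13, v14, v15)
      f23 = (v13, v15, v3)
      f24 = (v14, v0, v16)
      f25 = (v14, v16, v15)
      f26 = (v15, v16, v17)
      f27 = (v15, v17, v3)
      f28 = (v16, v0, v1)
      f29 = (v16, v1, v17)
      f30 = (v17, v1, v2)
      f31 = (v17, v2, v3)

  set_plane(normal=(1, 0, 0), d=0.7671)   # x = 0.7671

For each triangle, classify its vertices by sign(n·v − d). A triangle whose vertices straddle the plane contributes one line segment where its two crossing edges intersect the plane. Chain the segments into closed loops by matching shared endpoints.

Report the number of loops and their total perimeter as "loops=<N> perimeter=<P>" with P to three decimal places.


loops=1 perimeter=6.124

Straddling triangles (12 of 32):
  (v1,v0,v4) [+-+] → (0.7671, 0, -0.887109)–(0.7671, 0.7671, -0.7037)  len=0.7887
  (v2,v5,v3) [++-] → (0.7671, 0.7671, 0.7037)–(0.7671, 0, 0.887109)  len=0.7887
  (v4,v0,v6) [+--] → (0.7671, 0.7671, -0.7037)–(0.7671, 0.834129, -0.665)  len=0.0774
  (v4,v6,v5) [+-+] → (0.7671, 0.834129, -0.665)–(0.7671, 0.834129, 0.5876)  len=1.2526
  (v5,v6,v7) [+--] → (0.7671, 0.834129, 0.5876)–(0.7671, 0.834129, 0.665)  len=0.0774
  (v5,v7,v3) [+--] → (0.7671, 0.834129, 0.665)–(0.7671, 0.7671, 0.7037)  len=0.0774
  (v14,v0,v16) [--+] → (0.7671, -0.7671, -0.7037)–(0.7671, -0.834129, -0.665)  len=0.0774
  (v14,v16,v15) [-+-] → (0.7671, -0.834129, -0.665)–(0.7671, -0.834129, -0.5876)  len=0.0774
  (v15,v16,v17) [-++] → (0.7671, -0.834129, -0.5876)–(0.7671, -0.834129, 0.665)  len=1.2526
  (v15,v17,v3) [-+-] → (0.7671, -0.834129, 0.665)–(0.7671, -0.7671, 0.7037)  len=0.0774
  (v16,v0,v1) [+-+] → (0.7671, -0.7671, -0.7037)–(0.7671, 0, -0.887109)  len=0.7887
  (v17,v2,v3) [++-] → (0.7671, 0, 0.887109)–(0.7671, -0.7671, 0.7037)  len=0.7887

Chained into 1 loop(s):
  loop 1: 12 segments, perimeter = 6.1245
Total perimeter = 6.124


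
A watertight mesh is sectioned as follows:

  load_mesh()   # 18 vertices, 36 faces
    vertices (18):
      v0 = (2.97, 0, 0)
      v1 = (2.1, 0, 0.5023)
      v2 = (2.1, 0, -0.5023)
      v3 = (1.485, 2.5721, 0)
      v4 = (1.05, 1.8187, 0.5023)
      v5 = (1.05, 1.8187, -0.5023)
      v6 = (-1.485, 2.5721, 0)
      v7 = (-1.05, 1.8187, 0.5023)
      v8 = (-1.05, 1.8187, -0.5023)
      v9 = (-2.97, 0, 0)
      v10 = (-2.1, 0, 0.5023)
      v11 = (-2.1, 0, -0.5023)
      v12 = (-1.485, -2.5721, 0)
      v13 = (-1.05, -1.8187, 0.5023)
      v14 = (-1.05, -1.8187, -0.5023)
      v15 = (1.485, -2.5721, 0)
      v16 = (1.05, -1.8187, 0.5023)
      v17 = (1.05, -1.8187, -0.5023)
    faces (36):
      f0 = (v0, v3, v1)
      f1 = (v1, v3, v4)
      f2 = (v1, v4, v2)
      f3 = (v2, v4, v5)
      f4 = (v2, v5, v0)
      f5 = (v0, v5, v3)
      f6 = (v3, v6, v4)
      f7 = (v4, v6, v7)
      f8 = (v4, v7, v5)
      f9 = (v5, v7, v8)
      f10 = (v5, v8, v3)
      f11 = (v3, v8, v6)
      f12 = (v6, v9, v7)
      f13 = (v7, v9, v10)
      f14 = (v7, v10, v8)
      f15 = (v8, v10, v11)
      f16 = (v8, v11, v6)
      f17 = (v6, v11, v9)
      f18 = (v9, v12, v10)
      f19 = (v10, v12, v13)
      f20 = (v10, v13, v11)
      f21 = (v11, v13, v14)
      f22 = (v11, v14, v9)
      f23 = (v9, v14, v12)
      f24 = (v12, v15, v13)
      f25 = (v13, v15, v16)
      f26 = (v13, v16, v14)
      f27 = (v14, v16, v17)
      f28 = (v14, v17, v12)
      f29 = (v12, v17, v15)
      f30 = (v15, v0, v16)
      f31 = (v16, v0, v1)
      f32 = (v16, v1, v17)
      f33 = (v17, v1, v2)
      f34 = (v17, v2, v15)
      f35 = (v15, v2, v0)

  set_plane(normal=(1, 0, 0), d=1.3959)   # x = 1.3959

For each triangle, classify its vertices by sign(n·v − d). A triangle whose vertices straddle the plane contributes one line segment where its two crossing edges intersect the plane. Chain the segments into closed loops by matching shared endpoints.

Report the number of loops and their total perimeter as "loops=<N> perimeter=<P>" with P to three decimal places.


loops=2 perimeter=7.803

Straddling triangles (16 of 36):
  (v1,v3,v4) [++-] → (1.3959, 2.41778, 0.102885)–(1.3959, 1.21957, 0.5023)  len=1.2630
  (v1,v4,v2) [+-+] → (1.3959, 1.21957, 0.5023)–(1.3959, 1.21957, 0.171356)  len=0.3309
  (v2,v4,v5) [+--] → (1.3959, 1.21957, 0.171356)–(1.3959, 1.21957, -0.5023)  len=0.6737
  (v2,v5,v0) [+-+] → (1.3959, 1.21957, -0.5023)–(1.3959, 1.49105, -0.411808)  len=0.2862
  (v0,v5,v3) [+-+] → (1.3959, 1.49105, -0.411808)–(1.3959, 2.41778, -0.102885)  len=0.9769
  (v3,v6,v4) [+--] → (1.3959, 2.5721, 0)–(1.3959, 2.41778, 0.102885)  len=0.1855
  (v5,v8,v3) [--+] → (1.3959, 2.54562, -0.0176548)–(1.3959, 2.41778, -0.102885)  len=0.1536
  (v3,v8,v6) [+--] → (1.3959, 2.54562, -0.0176548)–(1.3959, 2.5721, 0)  len=0.0318
  (v12,v15,v13) [-+-] → (1.3959, -2.5721, 0)–(1.3959, -2.54562, 0.0176548)  len=0.0318
  (v13,v15,v16) [-+-] → (1.3959, -2.54562, 0.0176548)–(1.3959, -2.41778, 0.102885)  len=0.1536
  (v12,v17,v15) [--+] → (1.3959, -2.41778, -0.102885)–(1.3959, -2.5721, 0)  len=0.1855
  (v15,v0,v16) [++-] → (1.3959, -1.49105, 0.411808)–(1.3959, -2.41778, 0.102885)  len=0.9769
  (v16,v0,v1) [-++] → (1.3959, -1.49105, 0.411808)–(1.3959, -1.21957, 0.5023)  len=0.2862
  (v16,v1,v17) [-+-] → (1.3959, -1.21957, 0.5023)–(1.3959, -1.21957, -0.171356)  len=0.6737
  (v17,v1,v2) [-++] → (1.3959, -1.21957, -0.171356)–(1.3959, -1.21957, -0.5023)  len=0.3309
  (v17,v2,v15) [-++] → (1.3959, -1.21957, -0.5023)–(1.3959, -2.41778, -0.102885)  len=1.2630

Chained into 2 loop(s):
  loop 1: 8 segments, perimeter = 3.9016
  loop 2: 8 segments, perimeter = 3.9016
Total perimeter = 7.803


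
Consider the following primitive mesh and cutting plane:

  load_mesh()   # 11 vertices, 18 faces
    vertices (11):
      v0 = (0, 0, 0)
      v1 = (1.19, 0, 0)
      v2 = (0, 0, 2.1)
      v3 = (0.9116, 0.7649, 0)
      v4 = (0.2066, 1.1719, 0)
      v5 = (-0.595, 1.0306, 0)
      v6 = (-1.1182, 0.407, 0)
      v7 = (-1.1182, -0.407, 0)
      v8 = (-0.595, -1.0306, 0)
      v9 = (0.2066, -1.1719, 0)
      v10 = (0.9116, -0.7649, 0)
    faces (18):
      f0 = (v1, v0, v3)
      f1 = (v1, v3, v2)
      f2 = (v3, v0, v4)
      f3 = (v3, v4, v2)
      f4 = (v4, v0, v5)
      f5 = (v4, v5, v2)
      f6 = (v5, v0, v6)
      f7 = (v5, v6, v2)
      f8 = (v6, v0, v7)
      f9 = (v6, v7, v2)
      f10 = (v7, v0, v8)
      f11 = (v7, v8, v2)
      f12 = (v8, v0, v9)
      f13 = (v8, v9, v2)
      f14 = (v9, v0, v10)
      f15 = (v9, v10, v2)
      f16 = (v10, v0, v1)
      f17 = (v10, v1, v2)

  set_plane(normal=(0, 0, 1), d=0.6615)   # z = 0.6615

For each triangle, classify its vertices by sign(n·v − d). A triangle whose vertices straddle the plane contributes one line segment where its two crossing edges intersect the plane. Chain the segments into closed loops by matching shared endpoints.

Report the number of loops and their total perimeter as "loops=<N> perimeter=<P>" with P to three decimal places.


loops=1 perimeter=5.018

Straddling triangles (9 of 18):
  (v1,v3,v2) [--+] → (0.624446, 0.523957, 0.6615)–(0.81515, 0, 0.6615)  len=0.5576
  (v3,v4,v2) [--+] → (0.141521, 0.802751, 0.6615)–(0.624446, 0.523957, 0.6615)  len=0.5576
  (v4,v5,v2) [--+] → (-0.407575, 0.705961, 0.6615)–(0.141521, 0.802752, 0.6615)  len=0.5576
  (v5,v6,v2) [--+] → (-0.765967, 0.278795, 0.6615)–(-0.407575, 0.705961, 0.6615)  len=0.5576
  (v6,v7,v2) [--+] → (-0.765967, -0.278795, 0.6615)–(-0.765967, 0.278795, 0.6615)  len=0.5576
  (v7,v8,v2) [--+] → (-0.407575, -0.705961, 0.6615)–(-0.765967, -0.278795, 0.6615)  len=0.5576
  (v8,v9,v2) [--+] → (0.141521, -0.802751, 0.6615)–(-0.407575, -0.705961, 0.6615)  len=0.5576
  (v9,v10,v2) [--+] → (0.624446, -0.523957, 0.6615)–(0.141521, -0.802752, 0.6615)  len=0.5576
  (v10,v1,v2) [--+] → (0.81515, 0, 0.6615)–(0.624446, -0.523957, 0.6615)  len=0.5576

Chained into 1 loop(s):
  loop 1: 9 segments, perimeter = 5.0183
Total perimeter = 5.018


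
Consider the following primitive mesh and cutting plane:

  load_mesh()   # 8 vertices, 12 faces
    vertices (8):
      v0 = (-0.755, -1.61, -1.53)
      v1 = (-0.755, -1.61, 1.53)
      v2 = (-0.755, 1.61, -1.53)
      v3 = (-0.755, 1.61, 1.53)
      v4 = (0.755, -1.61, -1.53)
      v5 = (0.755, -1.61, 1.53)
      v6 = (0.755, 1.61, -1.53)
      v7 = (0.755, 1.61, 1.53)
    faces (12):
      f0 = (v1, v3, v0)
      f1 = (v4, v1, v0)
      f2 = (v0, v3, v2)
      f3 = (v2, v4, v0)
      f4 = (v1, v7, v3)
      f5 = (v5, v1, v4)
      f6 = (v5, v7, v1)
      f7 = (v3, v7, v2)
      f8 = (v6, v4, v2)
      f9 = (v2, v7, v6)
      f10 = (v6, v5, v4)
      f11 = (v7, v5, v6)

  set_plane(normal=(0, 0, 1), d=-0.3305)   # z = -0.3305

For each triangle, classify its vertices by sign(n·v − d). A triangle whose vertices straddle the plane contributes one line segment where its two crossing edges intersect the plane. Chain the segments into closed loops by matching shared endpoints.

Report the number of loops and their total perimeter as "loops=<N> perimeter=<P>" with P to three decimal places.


loops=1 perimeter=9.460

Straddling triangles (8 of 12):
  (v1,v3,v0) [++-] → (-0.755, -0.347781, -0.3305)–(-0.755, -1.61, -0.3305)  len=1.2622
  (v4,v1,v0) [-+-] → (0.16309, -1.61, -0.3305)–(-0.755, -1.61, -0.3305)  len=0.9181
  (v0,v3,v2) [-+-] → (-0.755, -0.347781, -0.3305)–(-0.755, 1.61, -0.3305)  len=1.9578
  (v5,v1,v4) [++-] → (0.16309, -1.61, -0.3305)–(0.755, -1.61, -0.3305)  len=0.5919
  (v3,v7,v2) [++-] → (-0.16309, 1.61, -0.3305)–(-0.755, 1.61, -0.3305)  len=0.5919
  (v2,v7,v6) [-+-] → (-0.16309, 1.61, -0.3305)–(0.755, 1.61, -0.3305)  len=0.9181
  (v6,v5,v4) [-+-] → (0.755, 0.347781, -0.3305)–(0.755, -1.61, -0.3305)  len=1.9578
  (v7,v5,v6) [++-] → (0.755, 0.347781, -0.3305)–(0.755, 1.61, -0.3305)  len=1.2622

Chained into 1 loop(s):
  loop 1: 8 segments, perimeter = 9.4600
Total perimeter = 9.460


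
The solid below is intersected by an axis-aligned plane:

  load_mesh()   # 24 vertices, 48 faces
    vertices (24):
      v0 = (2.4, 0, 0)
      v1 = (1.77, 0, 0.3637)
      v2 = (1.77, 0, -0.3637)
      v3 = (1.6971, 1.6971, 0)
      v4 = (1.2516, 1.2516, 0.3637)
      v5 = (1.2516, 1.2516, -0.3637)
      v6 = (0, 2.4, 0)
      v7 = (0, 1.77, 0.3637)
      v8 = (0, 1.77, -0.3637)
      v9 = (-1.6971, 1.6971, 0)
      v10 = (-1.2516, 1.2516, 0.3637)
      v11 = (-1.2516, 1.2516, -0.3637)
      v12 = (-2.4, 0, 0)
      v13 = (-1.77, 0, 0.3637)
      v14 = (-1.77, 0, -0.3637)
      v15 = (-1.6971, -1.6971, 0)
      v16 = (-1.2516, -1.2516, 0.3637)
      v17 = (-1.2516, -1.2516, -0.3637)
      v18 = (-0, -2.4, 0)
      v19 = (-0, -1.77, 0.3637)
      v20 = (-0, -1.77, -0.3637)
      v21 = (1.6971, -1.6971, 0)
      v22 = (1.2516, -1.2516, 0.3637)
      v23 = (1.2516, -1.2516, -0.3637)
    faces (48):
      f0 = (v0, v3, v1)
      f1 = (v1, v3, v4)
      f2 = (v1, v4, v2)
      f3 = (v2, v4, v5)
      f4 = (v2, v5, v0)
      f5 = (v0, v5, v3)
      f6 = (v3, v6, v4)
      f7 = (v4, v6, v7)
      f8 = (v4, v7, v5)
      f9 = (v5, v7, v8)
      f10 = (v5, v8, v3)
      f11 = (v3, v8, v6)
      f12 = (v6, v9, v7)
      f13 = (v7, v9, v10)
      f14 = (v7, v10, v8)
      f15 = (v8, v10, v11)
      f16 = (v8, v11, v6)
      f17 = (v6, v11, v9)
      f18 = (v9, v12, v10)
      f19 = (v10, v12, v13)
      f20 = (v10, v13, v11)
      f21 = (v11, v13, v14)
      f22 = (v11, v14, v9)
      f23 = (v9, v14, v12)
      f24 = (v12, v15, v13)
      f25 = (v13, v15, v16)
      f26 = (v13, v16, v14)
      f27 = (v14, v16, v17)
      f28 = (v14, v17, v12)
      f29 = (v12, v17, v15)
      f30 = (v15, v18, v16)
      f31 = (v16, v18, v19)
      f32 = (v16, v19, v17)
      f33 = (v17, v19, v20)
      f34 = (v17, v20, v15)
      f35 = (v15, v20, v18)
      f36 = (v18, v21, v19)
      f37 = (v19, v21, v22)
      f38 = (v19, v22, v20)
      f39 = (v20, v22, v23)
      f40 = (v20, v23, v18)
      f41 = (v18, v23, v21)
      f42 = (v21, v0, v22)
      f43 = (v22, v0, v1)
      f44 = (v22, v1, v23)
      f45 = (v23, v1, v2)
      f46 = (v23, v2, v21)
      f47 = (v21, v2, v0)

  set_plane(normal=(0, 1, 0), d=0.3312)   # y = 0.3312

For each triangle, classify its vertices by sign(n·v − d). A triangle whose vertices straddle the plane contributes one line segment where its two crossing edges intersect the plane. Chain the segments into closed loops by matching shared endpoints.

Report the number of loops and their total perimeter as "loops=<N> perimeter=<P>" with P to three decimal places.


loops=2 perimeter=4.365

Straddling triangles (12 of 48):
  (v0,v3,v1) [-+-] → (2.26282, 0.3312, 0)–(1.75577, 0.3312, 0.292722)  len=0.5855
  (v1,v3,v4) [-++] → (1.75577, 0.3312, 0.292722)–(1.63282, 0.3312, 0.3637)  len=0.1420
  (v1,v4,v2) [-+-] → (1.63282, 0.3312, 0.3637)–(1.63282, 0.3312, -0.171214)  len=0.5349
  (v2,v4,v5) [-++] → (1.63282, 0.3312, -0.171214)–(1.63282, 0.3312, -0.3637)  len=0.1925
  (v2,v5,v0) [-+-] → (1.63282, 0.3312, -0.3637)–(2.09611, 0.3312, -0.0962428)  len=0.5349
  (v0,v5,v3) [-++] → (2.09611, 0.3312, -0.0962428)–(2.26282, 0.3312, 0)  len=0.1925
  (v9,v12,v10) [+-+] → (-2.26282, 0.3312, 0)–(-2.09611, 0.3312, 0.0962428)  len=0.1925
  (v10,v12,v13) [+--] → (-2.09611, 0.3312, 0.0962428)–(-1.63282, 0.3312, 0.3637)  len=0.5349
  (v10,v13,v11) [+-+] → (-1.63282, 0.3312, 0.3637)–(-1.63282, 0.3312, 0.171214)  len=0.1925
  (v11,v13,v14) [+--] → (-1.63282, 0.3312, 0.171214)–(-1.63282, 0.3312, -0.3637)  len=0.5349
  (v11,v14,v9) [+-+] → (-1.63282, 0.3312, -0.3637)–(-1.75577, 0.3312, -0.292722)  len=0.1420
  (v9,v14,v12) [+--] → (-1.75577, 0.3312, -0.292722)–(-2.26282, 0.3312, 0)  len=0.5855

Chained into 2 loop(s):
  loop 1: 6 segments, perimeter = 2.1823
  loop 2: 6 segments, perimeter = 2.1823
Total perimeter = 4.365


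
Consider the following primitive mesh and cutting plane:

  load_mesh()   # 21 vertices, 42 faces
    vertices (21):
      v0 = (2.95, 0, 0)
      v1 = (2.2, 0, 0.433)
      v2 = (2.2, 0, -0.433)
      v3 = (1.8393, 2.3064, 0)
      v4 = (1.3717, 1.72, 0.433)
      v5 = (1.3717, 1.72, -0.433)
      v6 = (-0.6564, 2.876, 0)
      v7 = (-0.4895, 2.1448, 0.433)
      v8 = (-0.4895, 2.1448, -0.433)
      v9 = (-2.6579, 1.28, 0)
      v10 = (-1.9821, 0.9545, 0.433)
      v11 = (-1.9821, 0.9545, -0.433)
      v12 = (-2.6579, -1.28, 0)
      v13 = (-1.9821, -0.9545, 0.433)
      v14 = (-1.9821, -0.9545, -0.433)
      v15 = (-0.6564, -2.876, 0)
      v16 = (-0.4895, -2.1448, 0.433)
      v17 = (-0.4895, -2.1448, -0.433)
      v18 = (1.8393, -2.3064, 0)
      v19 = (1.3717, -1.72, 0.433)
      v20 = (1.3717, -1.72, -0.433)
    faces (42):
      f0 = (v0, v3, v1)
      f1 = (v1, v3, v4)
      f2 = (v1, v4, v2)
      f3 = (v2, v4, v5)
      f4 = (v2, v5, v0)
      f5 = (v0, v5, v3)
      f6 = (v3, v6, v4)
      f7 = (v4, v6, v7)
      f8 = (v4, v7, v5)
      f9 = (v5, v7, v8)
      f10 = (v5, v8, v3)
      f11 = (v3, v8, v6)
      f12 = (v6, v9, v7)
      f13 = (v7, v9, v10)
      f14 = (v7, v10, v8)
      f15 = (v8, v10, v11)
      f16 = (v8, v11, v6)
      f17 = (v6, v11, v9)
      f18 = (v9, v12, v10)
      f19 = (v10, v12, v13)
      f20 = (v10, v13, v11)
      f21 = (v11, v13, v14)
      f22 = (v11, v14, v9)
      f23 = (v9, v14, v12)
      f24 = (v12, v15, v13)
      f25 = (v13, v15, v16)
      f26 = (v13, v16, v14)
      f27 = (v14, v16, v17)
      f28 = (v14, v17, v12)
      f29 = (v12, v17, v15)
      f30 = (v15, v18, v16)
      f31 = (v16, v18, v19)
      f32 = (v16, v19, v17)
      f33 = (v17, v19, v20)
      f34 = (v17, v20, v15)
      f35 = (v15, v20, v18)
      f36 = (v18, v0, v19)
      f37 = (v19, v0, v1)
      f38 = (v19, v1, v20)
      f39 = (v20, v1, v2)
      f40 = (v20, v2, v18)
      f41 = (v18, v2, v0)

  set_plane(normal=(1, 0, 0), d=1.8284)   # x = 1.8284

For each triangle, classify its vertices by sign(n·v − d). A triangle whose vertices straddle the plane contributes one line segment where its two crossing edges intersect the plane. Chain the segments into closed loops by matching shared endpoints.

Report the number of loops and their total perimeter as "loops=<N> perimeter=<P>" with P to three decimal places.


Straddling triangles (16 of 42):
  (v1,v3,v4) [++-] → (1.8284, 2.29273, 0.0100935)–(1.8284, 0.771643, 0.433)  len=1.5788
  (v1,v4,v2) [+-+] → (1.8284, 0.771643, 0.433)–(1.8284, 0.771643, -0.0444867)  len=0.4775
  (v2,v4,v5) [+--] → (1.8284, 0.771643, -0.0444867)–(1.8284, 0.771643, -0.433)  len=0.3885
  (v2,v5,v0) [+-+] → (1.8284, 0.771643, -0.433)–(1.8284, 1.2223, -0.307706)  len=0.4677
  (v0,v5,v3) [+-+] → (1.8284, 1.2223, -0.307706)–(1.8284, 2.29273, -0.0100935)  len=1.1110
  (v3,v6,v4) [+--] → (1.8284, 2.30889, 0)–(1.8284, 2.29273, 0.0100935)  len=0.0191
  (v5,v8,v3) [--+] → (1.8284, 2.30564, -0.00202667)–(1.8284, 2.29273, -0.0100935)  len=0.0152
  (v3,v8,v6) [+--] → (1.8284, 2.30564, -0.00202667)–(1.8284, 2.30889, 0)  len=0.0038
  (v15,v18,v16) [-+-] → (1.8284, -2.30889, 0)–(1.8284, -2.30564, 0.00202667)  len=0.0038
  (v16,v18,v19) [-+-] → (1.8284, -2.30564, 0.00202667)–(1.8284, -2.29273, 0.0100935)  len=0.0152
  (v15,v20,v18) [--+] → (1.8284, -2.29273, -0.0100935)–(1.8284, -2.30889, 0)  len=0.0191
  (v18,v0,v19) [++-] → (1.8284, -1.2223, 0.307706)–(1.8284, -2.29273, 0.0100935)  len=1.1110
  (v19,v0,v1) [-++] → (1.8284, -1.2223, 0.307706)–(1.8284, -0.771643, 0.433)  len=0.4677
  (v19,v1,v20) [-+-] → (1.8284, -0.771643, 0.433)–(1.8284, -0.771643, 0.0444867)  len=0.3885
  (v20,v1,v2) [-++] → (1.8284, -0.771643, 0.0444867)–(1.8284, -0.771643, -0.433)  len=0.4775
  (v20,v2,v18) [-++] → (1.8284, -0.771643, -0.433)–(1.8284, -2.29273, -0.0100935)  len=1.5788

Chained into 2 loop(s):
  loop 1: 8 segments, perimeter = 4.0617
  loop 2: 8 segments, perimeter = 4.0617
Total perimeter = 8.123

loops=2 perimeter=8.123


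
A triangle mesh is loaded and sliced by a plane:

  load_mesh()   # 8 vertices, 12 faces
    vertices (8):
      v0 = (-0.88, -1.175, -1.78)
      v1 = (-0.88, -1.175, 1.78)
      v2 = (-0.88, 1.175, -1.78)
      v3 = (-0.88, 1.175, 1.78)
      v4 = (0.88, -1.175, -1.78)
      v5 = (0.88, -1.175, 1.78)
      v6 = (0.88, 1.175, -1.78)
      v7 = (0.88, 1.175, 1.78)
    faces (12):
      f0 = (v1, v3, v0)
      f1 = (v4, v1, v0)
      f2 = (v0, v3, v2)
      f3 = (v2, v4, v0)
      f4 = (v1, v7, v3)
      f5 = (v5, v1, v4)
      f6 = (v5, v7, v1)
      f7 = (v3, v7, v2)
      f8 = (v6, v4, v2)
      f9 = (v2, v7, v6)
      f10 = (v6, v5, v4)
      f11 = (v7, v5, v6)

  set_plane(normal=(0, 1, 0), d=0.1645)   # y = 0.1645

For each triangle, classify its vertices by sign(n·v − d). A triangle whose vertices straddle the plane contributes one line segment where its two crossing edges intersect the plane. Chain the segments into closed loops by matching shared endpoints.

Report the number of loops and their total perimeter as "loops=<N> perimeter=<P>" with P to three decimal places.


Straddling triangles (8 of 12):
  (v1,v3,v0) [-+-] → (-0.88, 0.1645, 1.78)–(-0.88, 0.1645, 0.2492)  len=1.5308
  (v0,v3,v2) [-++] → (-0.88, 0.1645, 0.2492)–(-0.88, 0.1645, -1.78)  len=2.0292
  (v2,v4,v0) [+--] → (-0.1232, 0.1645, -1.78)–(-0.88, 0.1645, -1.78)  len=0.7568
  (v1,v7,v3) [-++] → (0.1232, 0.1645, 1.78)–(-0.88, 0.1645, 1.78)  len=1.0032
  (v5,v7,v1) [-+-] → (0.88, 0.1645, 1.78)–(0.1232, 0.1645, 1.78)  len=0.7568
  (v6,v4,v2) [+-+] → (0.88, 0.1645, -1.78)–(-0.1232, 0.1645, -1.78)  len=1.0032
  (v6,v5,v4) [+--] → (0.88, 0.1645, -0.2492)–(0.88, 0.1645, -1.78)  len=1.5308
  (v7,v5,v6) [+-+] → (0.88, 0.1645, 1.78)–(0.88, 0.1645, -0.2492)  len=2.0292

Chained into 1 loop(s):
  loop 1: 8 segments, perimeter = 10.6400
Total perimeter = 10.640

loops=1 perimeter=10.640


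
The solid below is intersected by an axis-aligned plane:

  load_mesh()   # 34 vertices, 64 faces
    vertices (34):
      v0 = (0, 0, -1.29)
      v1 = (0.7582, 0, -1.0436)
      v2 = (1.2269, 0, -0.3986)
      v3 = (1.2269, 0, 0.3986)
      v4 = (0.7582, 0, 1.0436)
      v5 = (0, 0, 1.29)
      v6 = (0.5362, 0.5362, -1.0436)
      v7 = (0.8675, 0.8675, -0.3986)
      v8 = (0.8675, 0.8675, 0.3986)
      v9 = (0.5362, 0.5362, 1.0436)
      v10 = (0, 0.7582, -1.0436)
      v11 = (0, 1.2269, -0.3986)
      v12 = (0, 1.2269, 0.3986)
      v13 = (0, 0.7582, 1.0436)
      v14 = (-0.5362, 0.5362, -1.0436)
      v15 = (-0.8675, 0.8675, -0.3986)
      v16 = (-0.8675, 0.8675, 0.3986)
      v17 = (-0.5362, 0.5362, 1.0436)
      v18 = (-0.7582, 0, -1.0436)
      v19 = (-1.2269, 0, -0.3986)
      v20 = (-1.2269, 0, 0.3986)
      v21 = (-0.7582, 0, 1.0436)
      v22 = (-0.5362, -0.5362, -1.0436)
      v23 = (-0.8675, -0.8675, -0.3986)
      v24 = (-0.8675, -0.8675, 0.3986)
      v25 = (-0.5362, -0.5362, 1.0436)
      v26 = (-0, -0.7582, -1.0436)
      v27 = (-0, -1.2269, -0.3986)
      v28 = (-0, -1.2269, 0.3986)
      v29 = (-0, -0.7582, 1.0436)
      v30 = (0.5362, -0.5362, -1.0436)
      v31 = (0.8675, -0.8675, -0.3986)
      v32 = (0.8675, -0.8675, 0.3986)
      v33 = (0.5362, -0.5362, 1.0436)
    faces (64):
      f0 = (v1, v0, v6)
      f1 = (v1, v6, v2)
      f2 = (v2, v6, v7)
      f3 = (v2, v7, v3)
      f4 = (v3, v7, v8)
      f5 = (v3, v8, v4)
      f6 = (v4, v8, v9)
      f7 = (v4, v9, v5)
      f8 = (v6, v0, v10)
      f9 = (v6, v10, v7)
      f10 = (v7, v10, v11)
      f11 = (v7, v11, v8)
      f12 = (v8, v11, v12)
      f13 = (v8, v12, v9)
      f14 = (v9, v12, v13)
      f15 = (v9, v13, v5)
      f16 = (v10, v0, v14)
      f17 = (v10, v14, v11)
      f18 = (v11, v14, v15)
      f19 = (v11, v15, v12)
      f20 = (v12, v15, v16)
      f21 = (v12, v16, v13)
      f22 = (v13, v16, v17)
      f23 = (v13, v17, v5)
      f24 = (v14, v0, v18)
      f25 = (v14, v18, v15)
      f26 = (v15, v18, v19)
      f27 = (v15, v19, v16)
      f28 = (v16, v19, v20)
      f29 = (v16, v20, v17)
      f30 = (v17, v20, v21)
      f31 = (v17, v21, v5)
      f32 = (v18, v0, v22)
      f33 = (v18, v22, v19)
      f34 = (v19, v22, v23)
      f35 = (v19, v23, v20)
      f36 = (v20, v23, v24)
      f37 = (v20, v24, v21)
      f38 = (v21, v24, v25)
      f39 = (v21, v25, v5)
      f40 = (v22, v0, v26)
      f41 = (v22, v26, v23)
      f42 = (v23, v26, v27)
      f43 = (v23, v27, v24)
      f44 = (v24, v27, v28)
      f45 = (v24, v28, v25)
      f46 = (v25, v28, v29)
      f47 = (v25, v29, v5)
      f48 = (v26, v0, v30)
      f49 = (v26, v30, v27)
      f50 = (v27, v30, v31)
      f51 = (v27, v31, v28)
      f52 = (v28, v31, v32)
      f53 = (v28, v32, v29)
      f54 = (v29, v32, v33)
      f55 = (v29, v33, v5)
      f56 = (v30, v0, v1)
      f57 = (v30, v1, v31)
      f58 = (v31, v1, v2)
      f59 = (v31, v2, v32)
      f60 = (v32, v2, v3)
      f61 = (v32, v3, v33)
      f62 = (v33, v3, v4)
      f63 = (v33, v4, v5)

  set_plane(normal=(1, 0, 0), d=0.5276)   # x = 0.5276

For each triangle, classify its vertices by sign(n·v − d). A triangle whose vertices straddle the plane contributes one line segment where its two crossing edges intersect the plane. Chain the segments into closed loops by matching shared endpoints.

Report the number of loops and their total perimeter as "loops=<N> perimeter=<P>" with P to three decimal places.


Straddling triangles (20 of 64):
  (v1,v0,v6) [+-+] → (0.5276, 0, -1.11854)–(0.5276, 0.5276, -1.04755)  len=0.5324
  (v4,v9,v5) [++-] → (0.5276, 0.5276, 1.04755)–(0.5276, 0, 1.11854)  len=0.5324
  (v6,v0,v10) [+--] → (0.5276, 0.5276, -1.04755)–(0.5276, 0.539761, -1.0436)  len=0.0128
  (v6,v10,v7) [+-+] → (0.5276, 0.539761, -1.0436)–(0.5276, 0.824675, -0.651321)  len=0.4848
  (v7,v10,v11) [+--] → (0.5276, 0.824675, -0.651321)–(0.5276, 1.00832, -0.3986)  len=0.3124
  (v7,v11,v8) [+-+] → (0.5276, 1.00832, -0.3986)–(0.5276, 1.00832, 0.0862446)  len=0.4848
  (v8,v11,v12) [+--] → (0.5276, 1.00832, 0.0862446)–(0.5276, 1.00832, 0.3986)  len=0.3124
  (v8,v12,v9) [+-+] → (0.5276, 1.00832, 0.3986)–(0.5276, 0.547278, 1.03325)  len=0.7844
  (v9,v12,v13) [+--] → (0.5276, 0.547278, 1.03325)–(0.5276, 0.539761, 1.0436)  len=0.0128
  (v9,v13,v5) [+--] → (0.5276, 0.539761, 1.0436)–(0.5276, 0.5276, 1.04755)  len=0.0128
  (v26,v0,v30) [--+] → (0.5276, -0.5276, -1.04755)–(0.5276, -0.539761, -1.0436)  len=0.0128
  (v26,v30,v27) [-+-] → (0.5276, -0.539761, -1.0436)–(0.5276, -0.547278, -1.03325)  len=0.0128
  (v27,v30,v31) [-++] → (0.5276, -0.547278, -1.03325)–(0.5276, -1.00832, -0.3986)  len=0.7844
  (v27,v31,v28) [-+-] → (0.5276, -1.00832, -0.3986)–(0.5276, -1.00832, -0.0862446)  len=0.3124
  (v28,v31,v32) [-++] → (0.5276, -1.00832, -0.0862446)–(0.5276, -1.00832, 0.3986)  len=0.4848
  (v28,v32,v29) [-+-] → (0.5276, -1.00832, 0.3986)–(0.5276, -0.824675, 0.651321)  len=0.3124
  (v29,v32,v33) [-++] → (0.5276, -0.824675, 0.651321)–(0.5276, -0.539761, 1.0436)  len=0.4848
  (v29,v33,v5) [-+-] → (0.5276, -0.539761, 1.0436)–(0.5276, -0.5276, 1.04755)  len=0.0128
  (v30,v0,v1) [+-+] → (0.5276, -0.5276, -1.04755)–(0.5276, 0, -1.11854)  len=0.5324
  (v33,v4,v5) [++-] → (0.5276, 0, 1.11854)–(0.5276, -0.5276, 1.04755)  len=0.5324

Chained into 1 loop(s):
  loop 1: 20 segments, perimeter = 6.9639
Total perimeter = 6.964

loops=1 perimeter=6.964


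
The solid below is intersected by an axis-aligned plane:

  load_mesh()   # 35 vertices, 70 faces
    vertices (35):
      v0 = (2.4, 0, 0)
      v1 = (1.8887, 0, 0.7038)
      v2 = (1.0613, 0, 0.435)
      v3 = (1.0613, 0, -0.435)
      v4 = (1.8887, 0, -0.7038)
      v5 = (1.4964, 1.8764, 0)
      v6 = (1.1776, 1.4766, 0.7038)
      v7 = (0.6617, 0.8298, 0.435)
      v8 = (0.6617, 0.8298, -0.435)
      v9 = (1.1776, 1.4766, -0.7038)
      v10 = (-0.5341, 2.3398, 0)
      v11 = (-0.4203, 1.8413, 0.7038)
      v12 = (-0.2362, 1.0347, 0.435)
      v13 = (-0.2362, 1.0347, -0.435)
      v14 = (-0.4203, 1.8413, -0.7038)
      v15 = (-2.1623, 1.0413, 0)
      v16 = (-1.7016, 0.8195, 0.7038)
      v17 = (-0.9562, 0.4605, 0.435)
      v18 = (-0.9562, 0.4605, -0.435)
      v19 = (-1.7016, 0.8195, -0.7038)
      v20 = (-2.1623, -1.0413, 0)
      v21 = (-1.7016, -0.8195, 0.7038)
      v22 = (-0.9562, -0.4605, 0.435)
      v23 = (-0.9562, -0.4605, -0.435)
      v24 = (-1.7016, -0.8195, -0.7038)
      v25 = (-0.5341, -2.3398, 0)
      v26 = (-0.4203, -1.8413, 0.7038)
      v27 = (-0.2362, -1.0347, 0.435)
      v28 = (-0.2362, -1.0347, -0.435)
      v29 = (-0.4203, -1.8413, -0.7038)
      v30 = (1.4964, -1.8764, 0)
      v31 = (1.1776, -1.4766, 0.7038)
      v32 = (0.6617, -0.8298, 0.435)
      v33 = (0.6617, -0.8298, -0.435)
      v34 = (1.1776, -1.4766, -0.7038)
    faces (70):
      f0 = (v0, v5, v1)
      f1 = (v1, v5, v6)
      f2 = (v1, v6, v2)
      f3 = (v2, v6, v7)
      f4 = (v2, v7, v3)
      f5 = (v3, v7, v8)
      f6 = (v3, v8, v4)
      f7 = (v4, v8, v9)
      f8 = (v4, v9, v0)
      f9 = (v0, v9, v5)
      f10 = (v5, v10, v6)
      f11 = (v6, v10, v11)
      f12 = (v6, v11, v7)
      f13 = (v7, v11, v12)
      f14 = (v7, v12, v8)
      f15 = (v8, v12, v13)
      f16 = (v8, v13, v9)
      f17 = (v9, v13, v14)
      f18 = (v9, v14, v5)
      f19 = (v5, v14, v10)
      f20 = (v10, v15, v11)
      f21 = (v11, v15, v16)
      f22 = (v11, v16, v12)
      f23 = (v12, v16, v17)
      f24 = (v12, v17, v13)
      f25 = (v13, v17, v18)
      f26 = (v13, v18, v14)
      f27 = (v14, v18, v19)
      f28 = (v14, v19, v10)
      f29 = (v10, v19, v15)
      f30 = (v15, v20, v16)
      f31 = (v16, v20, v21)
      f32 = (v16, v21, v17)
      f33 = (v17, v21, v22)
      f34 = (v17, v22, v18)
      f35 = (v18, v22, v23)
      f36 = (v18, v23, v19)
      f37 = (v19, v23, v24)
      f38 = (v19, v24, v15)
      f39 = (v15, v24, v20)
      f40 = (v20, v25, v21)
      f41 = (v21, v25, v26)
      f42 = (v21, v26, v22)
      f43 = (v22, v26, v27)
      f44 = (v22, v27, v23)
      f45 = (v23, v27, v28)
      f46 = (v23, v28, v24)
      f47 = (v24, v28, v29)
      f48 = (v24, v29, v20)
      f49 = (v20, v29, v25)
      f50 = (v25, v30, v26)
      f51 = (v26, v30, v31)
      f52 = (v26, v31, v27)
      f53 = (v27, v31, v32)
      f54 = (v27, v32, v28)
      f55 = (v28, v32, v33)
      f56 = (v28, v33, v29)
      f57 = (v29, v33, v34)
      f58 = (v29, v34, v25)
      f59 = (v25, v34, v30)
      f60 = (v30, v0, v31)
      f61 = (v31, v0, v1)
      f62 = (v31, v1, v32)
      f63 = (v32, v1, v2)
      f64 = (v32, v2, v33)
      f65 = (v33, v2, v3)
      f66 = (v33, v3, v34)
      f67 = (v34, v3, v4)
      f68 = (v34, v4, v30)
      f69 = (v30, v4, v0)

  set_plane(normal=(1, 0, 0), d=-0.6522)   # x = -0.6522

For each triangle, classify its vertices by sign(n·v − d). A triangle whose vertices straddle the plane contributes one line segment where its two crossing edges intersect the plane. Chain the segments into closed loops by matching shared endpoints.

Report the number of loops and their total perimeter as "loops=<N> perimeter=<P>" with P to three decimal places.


Straddling triangles (20 of 70):
  (v10,v15,v11) [+-+] → (-0.6522, 2.24561, 0)–(-0.6522, 1.7348, 0.610108)  len=0.7957
  (v11,v15,v16) [+--] → (-0.6522, 1.7348, 0.610108)–(-0.6522, 1.65637, 0.7038)  len=0.1222
  (v11,v16,v12) [+-+] → (-0.6522, 1.65637, 0.7038)–(-0.6522, 0.973609, 0.511307)  len=0.7094
  (v12,v16,v17) [+--] → (-0.6522, 0.973609, 0.511307)–(-0.6522, 0.70294, 0.435)  len=0.2812
  (v12,v17,v13) [+-+] → (-0.6522, 0.70294, 0.435)–(-0.6522, 0.70294, 0.0676667)  len=0.3673
  (v13,v17,v18) [+--] → (-0.6522, 0.70294, 0.0676667)–(-0.6522, 0.70294, -0.435)  len=0.5027
  (v13,v18,v14) [+-+] → (-0.6522, 0.70294, -0.435)–(-0.6522, 1.24379, -0.587482)  len=0.5619
  (v14,v18,v19) [+--] → (-0.6522, 1.24379, -0.587482)–(-0.6522, 1.65637, -0.7038)  len=0.4287
  (v14,v19,v10) [+-+] → (-0.6522, 1.65637, -0.7038)–(-0.6522, 2.18601, -0.0711938)  len=0.8251
  (v10,v19,v15) [+--] → (-0.6522, 2.18601, -0.0711938)–(-0.6522, 2.24561, 0)  len=0.0928
  (v20,v25,v21) [-+-] → (-0.6522, -2.24561, 0)–(-0.6522, -2.18601, 0.0711938)  len=0.0928
  (v21,v25,v26) [-++] → (-0.6522, -2.18601, 0.0711938)–(-0.6522, -1.65637, 0.7038)  len=0.8251
  (v21,v26,v22) [-+-] → (-0.6522, -1.65637, 0.7038)–(-0.6522, -1.24379, 0.587482)  len=0.4287
  (v22,v26,v27) [-++] → (-0.6522, -1.24379, 0.587482)–(-0.6522, -0.70294, 0.435)  len=0.5619
  (v22,v27,v23) [-+-] → (-0.6522, -0.70294, 0.435)–(-0.6522, -0.70294, -0.0676667)  len=0.5027
  (v23,v27,v28) [-++] → (-0.6522, -0.70294, -0.0676667)–(-0.6522, -0.70294, -0.435)  len=0.3673
  (v23,v28,v24) [-+-] → (-0.6522, -0.70294, -0.435)–(-0.6522, -0.973609, -0.511307)  len=0.2812
  (v24,v28,v29) [-++] → (-0.6522, -0.973609, -0.511307)–(-0.6522, -1.65637, -0.7038)  len=0.7094
  (v24,v29,v20) [-+-] → (-0.6522, -1.65637, -0.7038)–(-0.6522, -1.7348, -0.610108)  len=0.1222
  (v20,v29,v25) [-++] → (-0.6522, -1.7348, -0.610108)–(-0.6522, -2.24561, 0)  len=0.7957

Chained into 2 loop(s):
  loop 1: 10 segments, perimeter = 4.6870
  loop 2: 10 segments, perimeter = 4.6870
Total perimeter = 9.374

loops=2 perimeter=9.374
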